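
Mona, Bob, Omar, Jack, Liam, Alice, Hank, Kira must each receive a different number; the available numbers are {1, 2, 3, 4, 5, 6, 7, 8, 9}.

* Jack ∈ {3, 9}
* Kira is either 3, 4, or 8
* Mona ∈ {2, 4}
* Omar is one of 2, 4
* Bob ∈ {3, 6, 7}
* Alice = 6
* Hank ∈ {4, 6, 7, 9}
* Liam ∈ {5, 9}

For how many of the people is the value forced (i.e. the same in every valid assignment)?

Alice's domain is down to {6}, so Alice = 6. Eliminate 6 elsewhere: Bob, Hank.
The 7 still-open variables draw from only 7 values {2, 3, 4, 5, 7, 8, 9}, so each is used; only Liam can be 5, hence Liam = 5.
Among the 6 still-open variables, 8 fits only Kira (and all 6 values in {2, 3, 4, 7, 8, 9} must be used), so Kira = 8.
Mona and Omar share exactly the 2 values {2, 4}; by pigeonhole those values go to them, so strike 2, 4 from Hank.
Determined: Liam=5, Alice=6, Kira=8. The other people each still have more than one consistent value. That makes 3.

3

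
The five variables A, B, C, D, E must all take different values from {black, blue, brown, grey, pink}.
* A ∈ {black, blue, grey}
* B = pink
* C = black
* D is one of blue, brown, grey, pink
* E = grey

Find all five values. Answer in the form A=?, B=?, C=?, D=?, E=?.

A=blue, B=pink, C=black, D=brown, E=grey

B must be pink (only option left). Eliminate pink elsewhere: D.
That leaves C = black. Eliminate black elsewhere: A.
E has just one choice, so E = grey. Strike grey from A, D.
A must be blue (only option left). Eliminate blue elsewhere: D.
D has just one choice, so D = brown.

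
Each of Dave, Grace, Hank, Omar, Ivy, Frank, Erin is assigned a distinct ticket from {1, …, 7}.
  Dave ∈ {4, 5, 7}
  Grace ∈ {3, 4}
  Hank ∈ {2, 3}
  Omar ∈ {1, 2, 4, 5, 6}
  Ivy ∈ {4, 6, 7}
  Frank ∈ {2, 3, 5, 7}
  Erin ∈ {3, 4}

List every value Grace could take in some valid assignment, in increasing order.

3, 4

The 7 variables together cover exactly {1, 2, 3, 4, 5, 6, 7} — 7 values for 7 variables — and 1 appears only in Omar's list, so Omar = 1.
Among the 6 still-open variables, 6 fits only Ivy (and all 6 values in {2, 3, 4, 5, 6, 7} must be used), so Ivy = 6.
Grace and Erin between them cover only {3, 4} — a naked pair. Remove those values from Dave, Hank, Frank.
Hank's domain is down to {2}, so Hank = 2. Remove 2 from Frank.
No further eliminations apply; Grace can still be any of 3, 4.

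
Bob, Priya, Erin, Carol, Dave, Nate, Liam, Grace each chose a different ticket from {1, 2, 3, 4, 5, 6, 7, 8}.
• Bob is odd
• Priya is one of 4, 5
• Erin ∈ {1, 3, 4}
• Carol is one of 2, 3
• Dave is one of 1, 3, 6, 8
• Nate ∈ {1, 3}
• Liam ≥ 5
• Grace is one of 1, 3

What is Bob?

7

The 8 variables draw from only 8 values {1, 2, 3, 4, 5, 6, 7, 8}, so each is used; only Carol can be 2, hence Carol = 2.
Nate and Grace between them cover only {1, 3} — a naked pair. Remove those values from Bob, Erin, Dave.
Erin must be 4 (only option left). So Priya can't be 4.
Priya has just one choice, so Priya = 5. Strike 5 from Bob, Liam.
So Bob = 7.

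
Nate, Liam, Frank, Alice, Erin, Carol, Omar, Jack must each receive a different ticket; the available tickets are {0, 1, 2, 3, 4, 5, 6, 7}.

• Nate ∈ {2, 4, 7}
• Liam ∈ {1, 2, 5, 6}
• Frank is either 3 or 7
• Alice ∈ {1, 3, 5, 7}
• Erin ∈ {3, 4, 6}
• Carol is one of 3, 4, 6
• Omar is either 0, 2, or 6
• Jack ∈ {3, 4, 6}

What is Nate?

2

The 8 variables draw from only 8 values {0, 1, 2, 3, 4, 5, 6, 7}, so each is used; only Omar can be 0, hence Omar = 0.
Erin, Carol, Jack share exactly the 3 values {3, 4, 6}; by pigeonhole those values go to them, so strike 3, 4, 6 from Nate, Liam, Frank, Alice.
That leaves Frank = 7. So Nate, Alice can't be 7.
So Nate = 2.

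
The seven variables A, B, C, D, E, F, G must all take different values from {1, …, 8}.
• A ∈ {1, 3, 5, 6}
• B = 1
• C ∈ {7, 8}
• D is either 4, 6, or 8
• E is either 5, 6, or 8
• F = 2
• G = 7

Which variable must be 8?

C

B has just one choice, so B = 1. Eliminate 1 elsewhere: A.
That leaves F = 2.
G's domain is down to {7}, so G = 7. Strike 7 from C.
So 8 goes to C.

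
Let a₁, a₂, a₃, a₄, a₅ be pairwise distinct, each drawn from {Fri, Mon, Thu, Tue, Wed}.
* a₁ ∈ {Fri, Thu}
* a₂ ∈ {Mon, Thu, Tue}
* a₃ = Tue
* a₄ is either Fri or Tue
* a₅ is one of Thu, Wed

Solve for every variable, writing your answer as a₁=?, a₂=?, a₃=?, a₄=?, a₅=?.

a₁=Thu, a₂=Mon, a₃=Tue, a₄=Fri, a₅=Wed

a₃ must be Tue (only option left). Eliminate Tue elsewhere: a₂, a₄.
a₄'s domain is down to {Fri}, so a₄ = Fri. Remove Fri from a₁.
a₁'s domain is down to {Thu}, so a₁ = Thu. Eliminate Thu elsewhere: a₂, a₅.
a₂ must be Mon (only option left).
a₅'s domain is down to {Wed}, so a₅ = Wed.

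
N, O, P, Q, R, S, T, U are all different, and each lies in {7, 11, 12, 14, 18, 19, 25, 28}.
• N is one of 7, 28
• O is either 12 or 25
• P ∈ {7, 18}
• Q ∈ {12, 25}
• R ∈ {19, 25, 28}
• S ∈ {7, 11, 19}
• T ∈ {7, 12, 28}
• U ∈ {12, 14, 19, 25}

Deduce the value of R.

The 8 variables draw from only 8 values {7, 11, 12, 14, 18, 19, 25, 28}, so each is used; only S can be 11, hence S = 11.
The 7 still-open variables draw from only 7 values {7, 12, 14, 18, 19, 25, 28}, so each is used; only U can be 14, hence U = 14.
The 6 still-open variables draw from only 6 values {7, 12, 18, 19, 25, 28}, so each is used; only P can be 18, hence P = 18.
The 5 still-open variables draw from only 5 values {7, 12, 19, 25, 28}, so each is used; only R can be 19, hence R = 19.

19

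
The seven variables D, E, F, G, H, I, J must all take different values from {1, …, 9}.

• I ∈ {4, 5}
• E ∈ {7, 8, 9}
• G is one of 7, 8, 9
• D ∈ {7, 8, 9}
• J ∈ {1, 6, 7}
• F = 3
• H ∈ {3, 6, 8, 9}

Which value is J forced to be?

F's domain is down to {3}, so F = 3. So H can't be 3.
D, E, G between them cover only {7, 8, 9} — a naked triple. Remove those values from H, J.
H must be 6 (only option left). Strike 6 from J.
So J = 1.

1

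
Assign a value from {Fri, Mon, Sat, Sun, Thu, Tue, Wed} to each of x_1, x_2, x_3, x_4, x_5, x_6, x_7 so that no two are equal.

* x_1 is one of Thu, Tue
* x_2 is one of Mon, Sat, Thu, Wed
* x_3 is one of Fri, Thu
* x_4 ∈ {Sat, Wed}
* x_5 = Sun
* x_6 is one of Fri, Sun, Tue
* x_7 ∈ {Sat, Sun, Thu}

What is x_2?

x_5's domain is down to {Sun}, so x_5 = Sun. Strike Sun from x_6, x_7.
Among the 6 still-open variables, Mon fits only x_2 (and all 6 values in {Fri, Mon, Sat, Thu, Tue, Wed} must be used), so x_2 = Mon.

Mon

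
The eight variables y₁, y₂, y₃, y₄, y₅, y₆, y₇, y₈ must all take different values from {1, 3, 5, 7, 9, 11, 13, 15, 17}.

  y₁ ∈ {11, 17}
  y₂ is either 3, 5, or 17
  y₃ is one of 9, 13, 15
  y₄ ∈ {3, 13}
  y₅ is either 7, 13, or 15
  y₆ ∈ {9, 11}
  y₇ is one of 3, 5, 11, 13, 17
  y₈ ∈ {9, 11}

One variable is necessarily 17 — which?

The 8 variables draw from only 8 values {3, 5, 7, 9, 11, 13, 15, 17}, so each is used; only y₅ can be 7, hence y₅ = 7.
Among the 7 still-open variables, 15 fits only y₃ (and all 7 values in {3, 5, 9, 11, 13, 15, 17} must be used), so y₃ = 15.
y₆ and y₈ share exactly the 2 values {9, 11}; by pigeonhole those values go to them, so strike 9, 11 from y₁, y₇.
So 17 goes to y₁.

y₁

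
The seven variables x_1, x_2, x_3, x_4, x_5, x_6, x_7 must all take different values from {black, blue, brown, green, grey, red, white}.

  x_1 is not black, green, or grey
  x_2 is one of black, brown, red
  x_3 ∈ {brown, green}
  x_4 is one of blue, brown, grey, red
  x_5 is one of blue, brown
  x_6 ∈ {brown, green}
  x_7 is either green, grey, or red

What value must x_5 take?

blue

The 7 variables together cover exactly {black, blue, brown, green, grey, red, white} — 7 values for 7 variables — and black appears only in x_2's list, so x_2 = black.
The 6 still-open variables draw from only 6 values {blue, brown, green, grey, red, white}, so each is used; only x_1 can be white, hence x_1 = white.
x_3 and x_6 share exactly the 2 values {brown, green}; by pigeonhole those values go to them, so strike brown, green from x_4, x_5, x_7.
So x_5 = blue.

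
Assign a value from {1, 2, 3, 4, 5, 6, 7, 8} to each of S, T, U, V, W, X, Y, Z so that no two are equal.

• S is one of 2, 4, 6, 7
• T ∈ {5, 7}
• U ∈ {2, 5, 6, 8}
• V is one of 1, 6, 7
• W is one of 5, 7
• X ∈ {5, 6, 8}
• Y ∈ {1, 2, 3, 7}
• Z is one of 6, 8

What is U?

The 8 variables draw from only 8 values {1, 2, 3, 4, 5, 6, 7, 8}, so each is used; only Y can be 3, hence Y = 3.
The 7 still-open variables draw from only 7 values {1, 2, 4, 5, 6, 7, 8}, so each is used; only V can be 1, hence V = 1.
The 6 still-open variables together cover exactly {2, 4, 5, 6, 7, 8} — 6 values for 6 variables — and 4 appears only in S's list, so S = 4.
The 5 still-open variables together cover exactly {2, 5, 6, 7, 8} — 5 values for 5 variables — and 2 appears only in U's list, so U = 2.

2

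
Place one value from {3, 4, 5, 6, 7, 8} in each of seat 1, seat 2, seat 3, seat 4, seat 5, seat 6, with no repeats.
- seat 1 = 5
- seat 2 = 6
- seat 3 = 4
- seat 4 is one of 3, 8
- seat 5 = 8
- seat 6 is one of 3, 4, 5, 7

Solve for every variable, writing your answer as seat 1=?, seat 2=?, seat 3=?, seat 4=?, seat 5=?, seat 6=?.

seat 1=5, seat 2=6, seat 3=4, seat 4=3, seat 5=8, seat 6=7

seat 1 has just one choice, so seat 1 = 5. So seat 6 can't be 5.
That leaves seat 2 = 6.
seat 3's domain is down to {4}, so seat 3 = 4. Remove 4 from seat 6.
seat 5 must be 8 (only option left). So seat 4 can't be 8.
seat 4 has just one choice, so seat 4 = 3. Eliminate 3 elsewhere: seat 6.
seat 6 has just one choice, so seat 6 = 7.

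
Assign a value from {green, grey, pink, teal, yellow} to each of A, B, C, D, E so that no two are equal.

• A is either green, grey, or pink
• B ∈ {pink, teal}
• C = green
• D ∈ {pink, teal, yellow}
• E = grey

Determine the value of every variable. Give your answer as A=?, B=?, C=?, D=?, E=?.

C's domain is down to {green}, so C = green. Strike green from A.
E must be grey (only option left). Remove grey from A.
A must be pink (only option left). Remove pink from B, D.
B has just one choice, so B = teal. Eliminate teal elsewhere: D.
That leaves D = yellow.

A=pink, B=teal, C=green, D=yellow, E=grey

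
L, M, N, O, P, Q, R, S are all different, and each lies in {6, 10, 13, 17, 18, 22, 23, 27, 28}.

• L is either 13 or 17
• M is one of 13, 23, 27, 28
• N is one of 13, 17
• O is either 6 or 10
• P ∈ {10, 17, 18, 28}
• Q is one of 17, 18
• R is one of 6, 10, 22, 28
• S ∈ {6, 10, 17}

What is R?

L and N share exactly the 2 values {13, 17}; by pigeonhole those values go to them, so strike 13, 17 from M, P, Q, S.
Q must be 18 (only option left). Strike 18 from P.
The 2 variables O and S are confined to {6, 10}, which locks those values in; drop them from P, R.
P must be 28 (only option left). Strike 28 from M, R.
So R = 22.

22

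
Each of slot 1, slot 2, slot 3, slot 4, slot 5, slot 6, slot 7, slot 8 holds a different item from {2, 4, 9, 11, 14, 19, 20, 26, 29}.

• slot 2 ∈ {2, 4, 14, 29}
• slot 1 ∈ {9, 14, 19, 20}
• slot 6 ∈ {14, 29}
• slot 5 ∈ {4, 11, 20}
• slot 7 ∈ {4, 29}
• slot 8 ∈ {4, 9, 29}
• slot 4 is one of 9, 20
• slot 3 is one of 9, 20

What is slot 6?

14

Among the 8 variables, 2 fits only slot 2 (and all 8 values in {2, 4, 9, 11, 14, 19, 20, 29} must be used), so slot 2 = 2.
Among the 7 still-open variables, 11 fits only slot 5 (and all 7 values in {4, 9, 11, 14, 19, 20, 29} must be used), so slot 5 = 11.
Among the 6 still-open variables, 19 fits only slot 1 (and all 6 values in {4, 9, 14, 19, 20, 29} must be used), so slot 1 = 19.
The 5 still-open variables together cover exactly {4, 9, 14, 20, 29} — 5 values for 5 variables — and 14 appears only in slot 6's list, so slot 6 = 14.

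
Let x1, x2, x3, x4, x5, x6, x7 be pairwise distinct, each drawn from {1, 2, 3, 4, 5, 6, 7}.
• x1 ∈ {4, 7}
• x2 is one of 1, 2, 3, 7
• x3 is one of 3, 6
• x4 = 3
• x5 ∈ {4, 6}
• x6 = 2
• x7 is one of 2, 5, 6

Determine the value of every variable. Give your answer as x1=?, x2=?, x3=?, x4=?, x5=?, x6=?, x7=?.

x4 must be 3 (only option left). Strike 3 from x2, x3.
x6 must be 2 (only option left). Remove 2 from x2, x7.
x3's domain is down to {6}, so x3 = 6. Strike 6 from x5, x7.
x5's domain is down to {4}, so x5 = 4. So x1 can't be 4.
x7's domain is down to {5}, so x7 = 5.
That leaves x1 = 7. Eliminate 7 elsewhere: x2.
That leaves x2 = 1.

x1=7, x2=1, x3=6, x4=3, x5=4, x6=2, x7=5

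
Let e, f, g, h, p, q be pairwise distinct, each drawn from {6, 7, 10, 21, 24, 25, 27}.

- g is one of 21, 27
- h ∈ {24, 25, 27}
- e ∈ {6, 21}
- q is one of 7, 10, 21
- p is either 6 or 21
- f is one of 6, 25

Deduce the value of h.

24

e and p between them cover only {6, 21} — a naked pair. Remove those values from f, g, q.
That leaves f = 25. Remove 25 from h.
That leaves g = 27. Remove 27 from h.
So h = 24.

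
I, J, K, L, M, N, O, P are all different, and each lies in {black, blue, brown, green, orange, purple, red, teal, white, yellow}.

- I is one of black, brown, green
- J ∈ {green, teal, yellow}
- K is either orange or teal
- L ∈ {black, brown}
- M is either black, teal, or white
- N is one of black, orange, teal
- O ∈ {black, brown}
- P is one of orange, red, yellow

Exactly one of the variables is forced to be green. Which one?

The 8 variables together cover exactly {black, brown, green, orange, red, teal, white, yellow} — 8 values for 8 variables — and red appears only in P's list, so P = red.
The 7 still-open variables together cover exactly {black, brown, green, orange, teal, white, yellow} — 7 values for 7 variables — and white appears only in M's list, so M = white.
The 6 still-open variables together cover exactly {black, brown, green, orange, teal, yellow} — 6 values for 6 variables — and yellow appears only in J's list, so J = yellow.
The 5 still-open variables together cover exactly {black, brown, green, orange, teal} — 5 values for 5 variables — and green appears only in I's list, so I = green.

I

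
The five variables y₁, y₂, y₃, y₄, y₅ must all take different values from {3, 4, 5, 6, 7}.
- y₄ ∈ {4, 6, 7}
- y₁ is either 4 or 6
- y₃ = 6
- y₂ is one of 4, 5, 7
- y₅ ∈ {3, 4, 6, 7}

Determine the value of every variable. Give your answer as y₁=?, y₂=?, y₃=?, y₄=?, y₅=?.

y₃ must be 6 (only option left). Strike 6 from y₁, y₄, y₅.
y₁ has just one choice, so y₁ = 4. So y₂, y₄, y₅ can't be 4.
y₄ must be 7 (only option left). Remove 7 from y₂, y₅.
y₅'s domain is down to {3}, so y₅ = 3.
y₂ must be 5 (only option left).

y₁=4, y₂=5, y₃=6, y₄=7, y₅=3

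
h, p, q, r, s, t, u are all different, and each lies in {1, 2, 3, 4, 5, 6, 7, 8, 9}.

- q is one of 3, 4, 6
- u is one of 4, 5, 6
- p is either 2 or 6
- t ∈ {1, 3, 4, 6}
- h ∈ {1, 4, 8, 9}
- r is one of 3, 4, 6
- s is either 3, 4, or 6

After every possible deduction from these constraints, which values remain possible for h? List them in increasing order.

8, 9

q, r, s share exactly the 3 values {3, 4, 6}; by pigeonhole those values go to them, so strike 3, 4, 6 from h, p, t, u.
p's domain is down to {2}, so p = 2.
t has just one choice, so t = 1. Strike 1 from h.
u's domain is down to {5}, so u = 5.
No further eliminations apply; h can still be any of 8, 9.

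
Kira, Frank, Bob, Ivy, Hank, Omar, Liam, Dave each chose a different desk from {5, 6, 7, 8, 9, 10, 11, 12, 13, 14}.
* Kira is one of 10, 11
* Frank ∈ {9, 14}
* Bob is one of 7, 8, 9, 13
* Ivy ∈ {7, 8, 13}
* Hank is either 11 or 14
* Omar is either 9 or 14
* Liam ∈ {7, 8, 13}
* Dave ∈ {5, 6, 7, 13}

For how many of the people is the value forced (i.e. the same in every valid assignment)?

2

The 2 variables Frank and Omar are confined to {9, 14}, which locks those values in; drop them from Bob, Hank.
That leaves Hank = 11. Remove 11 from Kira.
Kira has just one choice, so Kira = 10.
The 3 variables Bob, Ivy, Liam are confined to {7, 8, 13}, which locks those values in; drop them from Dave.
Determined: Kira=10, Hank=11. The other people each still have more than one consistent value. That makes 2.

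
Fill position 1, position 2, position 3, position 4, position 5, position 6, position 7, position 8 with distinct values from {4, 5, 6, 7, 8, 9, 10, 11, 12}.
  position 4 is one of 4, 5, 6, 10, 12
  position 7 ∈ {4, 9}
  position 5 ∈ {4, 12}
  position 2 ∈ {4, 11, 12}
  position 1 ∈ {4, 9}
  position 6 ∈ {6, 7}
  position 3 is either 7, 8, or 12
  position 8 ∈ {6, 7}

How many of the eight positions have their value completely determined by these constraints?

The 2 variables position 1 and position 7 are confined to {4, 9}, which locks those values in; drop them from position 2, position 4, position 5.
position 5 has just one choice, so position 5 = 12. Eliminate 12 elsewhere: position 2, position 3, position 4.
position 2's domain is down to {11}, so position 2 = 11.
The 2 variables position 6 and position 8 are confined to {6, 7}, which locks those values in; drop them from position 3, position 4.
position 3 has just one choice, so position 3 = 8.
Determined: position 2=11, position 3=8, position 5=12. The other positions each still have more than one consistent value. That makes 3.

3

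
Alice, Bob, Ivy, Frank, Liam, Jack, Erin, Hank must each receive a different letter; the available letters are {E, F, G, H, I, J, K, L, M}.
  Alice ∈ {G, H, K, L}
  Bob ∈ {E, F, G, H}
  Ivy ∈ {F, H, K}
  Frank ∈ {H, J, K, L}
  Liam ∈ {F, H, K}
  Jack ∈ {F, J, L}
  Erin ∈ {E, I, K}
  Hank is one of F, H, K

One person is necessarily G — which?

Alice

The 8 variables draw from only 8 values {E, F, G, H, I, J, K, L}, so each is used; only Erin can be I, hence Erin = I.
The 7 still-open variables draw from only 7 values {E, F, G, H, J, K, L}, so each is used; only Bob can be E, hence Bob = E.
The 6 still-open variables together cover exactly {F, G, H, J, K, L} — 6 values for 6 variables — and G appears only in Alice's list, so Alice = G.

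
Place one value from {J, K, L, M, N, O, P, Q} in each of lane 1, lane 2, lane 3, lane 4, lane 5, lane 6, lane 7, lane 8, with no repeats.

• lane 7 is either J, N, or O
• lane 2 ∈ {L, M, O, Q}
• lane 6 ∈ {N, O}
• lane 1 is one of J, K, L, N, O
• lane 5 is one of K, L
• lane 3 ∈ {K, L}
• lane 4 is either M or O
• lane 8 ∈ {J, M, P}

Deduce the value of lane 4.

M

The 8 variables together cover exactly {J, K, L, M, N, O, P, Q} — 8 values for 8 variables — and P appears only in lane 8's list, so lane 8 = P.
Among the 7 still-open variables, Q fits only lane 2 (and all 7 values in {J, K, L, M, N, O, Q} must be used), so lane 2 = Q.
Among the 6 still-open variables, M fits only lane 4 (and all 6 values in {J, K, L, M, N, O} must be used), so lane 4 = M.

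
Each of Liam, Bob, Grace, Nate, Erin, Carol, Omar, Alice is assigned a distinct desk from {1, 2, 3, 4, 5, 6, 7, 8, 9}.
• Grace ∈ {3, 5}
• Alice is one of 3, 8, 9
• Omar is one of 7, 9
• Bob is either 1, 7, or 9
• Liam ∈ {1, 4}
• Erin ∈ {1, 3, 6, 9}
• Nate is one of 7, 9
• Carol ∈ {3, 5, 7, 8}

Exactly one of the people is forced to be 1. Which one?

Bob

Among the 8 variables, 4 fits only Liam (and all 8 values in {1, 3, 4, 5, 6, 7, 8, 9} must be used), so Liam = 4.
The 7 still-open variables draw from only 7 values {1, 3, 5, 6, 7, 8, 9}, so each is used; only Erin can be 6, hence Erin = 6.
The 6 still-open variables draw from only 6 values {1, 3, 5, 7, 8, 9}, so each is used; only Bob can be 1, hence Bob = 1.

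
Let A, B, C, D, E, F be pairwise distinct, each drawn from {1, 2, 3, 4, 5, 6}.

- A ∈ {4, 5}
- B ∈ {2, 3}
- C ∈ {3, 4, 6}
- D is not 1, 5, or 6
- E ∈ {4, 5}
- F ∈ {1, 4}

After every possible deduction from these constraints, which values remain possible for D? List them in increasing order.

2, 3

Among the 6 variables, 1 fits only F (and all 6 values in {1, 2, 3, 4, 5, 6} must be used), so F = 1.
Among the 5 still-open variables, 6 fits only C (and all 5 values in {2, 3, 4, 5, 6} must be used), so C = 6.
A and E between them cover only {4, 5} — a naked pair. Remove those values from D.
No further eliminations apply; D can still be any of 2, 3.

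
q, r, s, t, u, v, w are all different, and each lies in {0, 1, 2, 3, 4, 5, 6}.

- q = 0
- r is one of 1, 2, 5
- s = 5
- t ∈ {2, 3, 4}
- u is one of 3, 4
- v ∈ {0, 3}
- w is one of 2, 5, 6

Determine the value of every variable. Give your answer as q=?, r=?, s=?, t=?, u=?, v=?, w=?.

q=0, r=1, s=5, t=2, u=4, v=3, w=6

q's domain is down to {0}, so q = 0. Eliminate 0 elsewhere: v.
That leaves s = 5. Strike 5 from r, w.
v's domain is down to {3}, so v = 3. So t, u can't be 3.
That leaves u = 4. Strike 4 from t.
t must be 2 (only option left). Remove 2 from r, w.
w must be 6 (only option left).
That leaves r = 1.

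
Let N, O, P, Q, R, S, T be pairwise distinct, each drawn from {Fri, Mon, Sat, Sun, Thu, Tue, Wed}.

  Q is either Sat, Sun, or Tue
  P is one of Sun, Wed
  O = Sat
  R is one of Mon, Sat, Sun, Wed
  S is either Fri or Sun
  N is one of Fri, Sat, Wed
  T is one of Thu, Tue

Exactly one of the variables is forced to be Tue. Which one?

O must be Sat (only option left). Remove Sat from N, Q, R.
The 6 still-open variables draw from only 6 values {Fri, Mon, Sun, Thu, Tue, Wed}, so each is used; only R can be Mon, hence R = Mon.
Among the 5 still-open variables, Thu fits only T (and all 5 values in {Fri, Sun, Thu, Tue, Wed} must be used), so T = Thu.
The 4 still-open variables together cover exactly {Fri, Sun, Tue, Wed} — 4 values for 4 variables — and Tue appears only in Q's list, so Q = Tue.

Q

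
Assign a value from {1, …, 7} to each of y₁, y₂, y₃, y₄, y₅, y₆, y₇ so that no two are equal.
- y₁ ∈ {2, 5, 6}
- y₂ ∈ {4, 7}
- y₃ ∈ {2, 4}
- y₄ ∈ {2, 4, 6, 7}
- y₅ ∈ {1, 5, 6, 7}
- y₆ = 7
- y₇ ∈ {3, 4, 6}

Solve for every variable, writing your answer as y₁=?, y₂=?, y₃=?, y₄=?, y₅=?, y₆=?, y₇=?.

y₆ has just one choice, so y₆ = 7. Remove 7 from y₂, y₄, y₅.
y₂ has just one choice, so y₂ = 4. Remove 4 from y₃, y₄, y₇.
y₃ has just one choice, so y₃ = 2. Strike 2 from y₁, y₄.
y₄'s domain is down to {6}, so y₄ = 6. So y₁, y₅, y₇ can't be 6.
y₇ must be 3 (only option left).
y₁ must be 5 (only option left). Eliminate 5 elsewhere: y₅.
y₅ has just one choice, so y₅ = 1.

y₁=5, y₂=4, y₃=2, y₄=6, y₅=1, y₆=7, y₇=3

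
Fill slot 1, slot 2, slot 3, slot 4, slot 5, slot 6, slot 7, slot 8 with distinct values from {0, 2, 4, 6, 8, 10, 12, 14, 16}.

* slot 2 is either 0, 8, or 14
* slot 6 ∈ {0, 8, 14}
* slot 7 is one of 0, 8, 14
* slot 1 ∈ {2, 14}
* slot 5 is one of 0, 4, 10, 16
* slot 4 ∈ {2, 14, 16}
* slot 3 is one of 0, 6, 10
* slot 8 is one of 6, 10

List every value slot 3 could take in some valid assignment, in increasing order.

The 8 variables draw from only 8 values {0, 2, 4, 6, 8, 10, 14, 16}, so each is used; only slot 5 can be 4, hence slot 5 = 4.
Among the 7 still-open variables, 16 fits only slot 4 (and all 7 values in {0, 2, 6, 8, 10, 14, 16} must be used), so slot 4 = 16.
The 6 still-open variables together cover exactly {0, 2, 6, 8, 10, 14} — 6 values for 6 variables — and 2 appears only in slot 1's list, so slot 1 = 2.
The 3 variables slot 2, slot 6, slot 7 are confined to {0, 8, 14}, which locks those values in; drop them from slot 3.
No further eliminations apply; slot 3 can still be any of 6, 10.

6, 10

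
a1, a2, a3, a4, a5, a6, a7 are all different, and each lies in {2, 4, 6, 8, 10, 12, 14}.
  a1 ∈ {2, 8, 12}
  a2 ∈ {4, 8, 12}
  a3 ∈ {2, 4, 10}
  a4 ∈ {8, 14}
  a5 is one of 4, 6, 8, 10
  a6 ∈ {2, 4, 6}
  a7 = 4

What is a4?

a7 has just one choice, so a7 = 4. Strike 4 from a2, a3, a5, a6.
Among the 6 still-open variables, 14 fits only a4 (and all 6 values in {2, 6, 8, 10, 12, 14} must be used), so a4 = 14.

14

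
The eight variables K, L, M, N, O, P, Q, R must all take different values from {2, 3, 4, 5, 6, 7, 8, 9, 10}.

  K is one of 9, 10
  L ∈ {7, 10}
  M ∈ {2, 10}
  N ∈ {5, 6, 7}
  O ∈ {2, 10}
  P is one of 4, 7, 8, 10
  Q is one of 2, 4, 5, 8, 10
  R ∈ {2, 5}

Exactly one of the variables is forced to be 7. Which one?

The 8 variables together cover exactly {2, 4, 5, 6, 7, 8, 9, 10} — 8 values for 8 variables — and 6 appears only in N's list, so N = 6.
Among the 7 still-open variables, 9 fits only K (and all 7 values in {2, 4, 5, 7, 8, 9, 10} must be used), so K = 9.
M and O share exactly the 2 values {2, 10}; by pigeonhole those values go to them, so strike 2, 10 from L, P, Q, R.
So 7 goes to L.

L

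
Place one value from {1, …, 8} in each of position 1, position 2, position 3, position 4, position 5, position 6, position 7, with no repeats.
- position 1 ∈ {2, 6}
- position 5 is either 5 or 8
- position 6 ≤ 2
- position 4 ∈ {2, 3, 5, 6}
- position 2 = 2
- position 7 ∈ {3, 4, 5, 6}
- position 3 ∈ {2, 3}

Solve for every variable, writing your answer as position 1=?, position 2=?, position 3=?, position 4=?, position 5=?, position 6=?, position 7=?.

position 1=6, position 2=2, position 3=3, position 4=5, position 5=8, position 6=1, position 7=4

position 2 must be 2 (only option left). So position 1, position 3, position 4, position 6 can't be 2.
position 3 has just one choice, so position 3 = 3. Strike 3 from position 4, position 7.
position 6 has just one choice, so position 6 = 1.
That leaves position 1 = 6. Eliminate 6 elsewhere: position 4, position 7.
position 4's domain is down to {5}, so position 4 = 5. Strike 5 from position 5, position 7.
position 5 must be 8 (only option left).
That leaves position 7 = 4.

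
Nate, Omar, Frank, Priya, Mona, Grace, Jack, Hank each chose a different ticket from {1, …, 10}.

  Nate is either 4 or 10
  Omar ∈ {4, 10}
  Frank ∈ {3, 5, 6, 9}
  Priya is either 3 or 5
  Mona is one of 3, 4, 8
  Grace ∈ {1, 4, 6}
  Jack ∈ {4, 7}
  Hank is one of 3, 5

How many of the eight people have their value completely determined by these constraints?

2

The 2 variables Nate and Omar are confined to {4, 10}, which locks those values in; drop them from Mona, Grace, Jack.
Jack has just one choice, so Jack = 7.
Priya and Hank between them cover only {3, 5} — a naked pair. Remove those values from Frank, Mona.
Mona has just one choice, so Mona = 8.
Determined: Mona=8, Jack=7. The other people each still have more than one consistent value. That makes 2.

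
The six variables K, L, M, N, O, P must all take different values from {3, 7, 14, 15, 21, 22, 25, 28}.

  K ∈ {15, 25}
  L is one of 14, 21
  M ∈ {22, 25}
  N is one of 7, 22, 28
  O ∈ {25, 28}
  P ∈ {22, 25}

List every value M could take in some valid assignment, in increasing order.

22, 25

M and P between them cover only {22, 25} — a naked pair. Remove those values from K, N, O.
That leaves K = 15.
O has just one choice, so O = 28. Remove 28 from N.
N has just one choice, so N = 7.
No further eliminations apply; M can still be any of 22, 25.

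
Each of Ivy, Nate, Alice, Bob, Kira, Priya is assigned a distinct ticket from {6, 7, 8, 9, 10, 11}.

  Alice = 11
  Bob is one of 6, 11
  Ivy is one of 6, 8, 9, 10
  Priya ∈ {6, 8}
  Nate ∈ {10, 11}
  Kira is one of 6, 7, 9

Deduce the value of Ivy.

Alice's domain is down to {11}, so Alice = 11. Strike 11 from Nate, Bob.
Bob must be 6 (only option left). Strike 6 from Ivy, Kira, Priya.
Priya has just one choice, so Priya = 8. Eliminate 8 elsewhere: Ivy.
That leaves Nate = 10. So Ivy can't be 10.
So Ivy = 9.

9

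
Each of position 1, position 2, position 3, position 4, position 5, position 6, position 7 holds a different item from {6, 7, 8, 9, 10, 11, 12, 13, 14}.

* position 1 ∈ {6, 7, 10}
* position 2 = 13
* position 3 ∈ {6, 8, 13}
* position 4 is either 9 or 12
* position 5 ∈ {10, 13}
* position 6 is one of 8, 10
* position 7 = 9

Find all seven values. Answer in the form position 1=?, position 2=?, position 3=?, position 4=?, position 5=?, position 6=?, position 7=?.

position 1=7, position 2=13, position 3=6, position 4=12, position 5=10, position 6=8, position 7=9

position 2 must be 13 (only option left). Strike 13 from position 3, position 5.
position 5 must be 10 (only option left). So position 1, position 6 can't be 10.
position 6 has just one choice, so position 6 = 8. Eliminate 8 elsewhere: position 3.
That leaves position 7 = 9. So position 4 can't be 9.
position 3 has just one choice, so position 3 = 6. Eliminate 6 elsewhere: position 1.
That leaves position 4 = 12.
That leaves position 1 = 7.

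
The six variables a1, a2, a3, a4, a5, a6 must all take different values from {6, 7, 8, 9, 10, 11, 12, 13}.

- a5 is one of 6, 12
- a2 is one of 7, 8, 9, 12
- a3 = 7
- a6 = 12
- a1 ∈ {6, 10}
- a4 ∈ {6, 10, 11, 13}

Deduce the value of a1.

a3 must be 7 (only option left). Eliminate 7 elsewhere: a2.
That leaves a6 = 12. So a2, a5 can't be 12.
a5 must be 6 (only option left). Strike 6 from a1, a4.
So a1 = 10.

10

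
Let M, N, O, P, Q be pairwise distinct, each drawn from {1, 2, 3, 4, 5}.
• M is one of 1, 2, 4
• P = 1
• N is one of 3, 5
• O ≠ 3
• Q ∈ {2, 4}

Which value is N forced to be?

P's domain is down to {1}, so P = 1. Remove 1 from M, O.
Among the 4 still-open variables, 3 fits only N (and all 4 values in {2, 3, 4, 5} must be used), so N = 3.

3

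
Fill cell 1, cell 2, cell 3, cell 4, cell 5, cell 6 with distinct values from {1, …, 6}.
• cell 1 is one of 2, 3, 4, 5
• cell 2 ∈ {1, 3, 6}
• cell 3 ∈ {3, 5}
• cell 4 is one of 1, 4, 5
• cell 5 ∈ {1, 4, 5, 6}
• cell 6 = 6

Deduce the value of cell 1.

cell 6 has just one choice, so cell 6 = 6. So cell 2, cell 5 can't be 6.
The 5 still-open variables draw from only 5 values {1, 2, 3, 4, 5}, so each is used; only cell 1 can be 2, hence cell 1 = 2.

2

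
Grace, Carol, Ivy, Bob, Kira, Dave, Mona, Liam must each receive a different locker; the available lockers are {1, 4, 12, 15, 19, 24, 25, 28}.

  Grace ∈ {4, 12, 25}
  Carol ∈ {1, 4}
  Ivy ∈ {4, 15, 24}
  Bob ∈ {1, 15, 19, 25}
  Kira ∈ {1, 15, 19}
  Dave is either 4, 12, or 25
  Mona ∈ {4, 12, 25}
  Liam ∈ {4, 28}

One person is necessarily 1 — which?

Among the 8 variables, 24 fits only Ivy (and all 8 values in {1, 4, 12, 15, 19, 24, 25, 28} must be used), so Ivy = 24.
The 7 still-open variables draw from only 7 values {1, 4, 12, 15, 19, 25, 28}, so each is used; only Liam can be 28, hence Liam = 28.
Grace, Dave, Mona share exactly the 3 values {4, 12, 25}; by pigeonhole those values go to them, so strike 4, 12, 25 from Carol, Bob.

Carol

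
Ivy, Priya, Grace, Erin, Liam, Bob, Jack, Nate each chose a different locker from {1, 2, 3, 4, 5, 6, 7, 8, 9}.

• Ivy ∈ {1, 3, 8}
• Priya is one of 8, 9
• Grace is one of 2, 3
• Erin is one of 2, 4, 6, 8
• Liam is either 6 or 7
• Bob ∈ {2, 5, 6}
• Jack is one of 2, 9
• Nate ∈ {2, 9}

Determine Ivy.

Jack and Nate share exactly the 2 values {2, 9}; by pigeonhole those values go to them, so strike 2, 9 from Priya, Grace, Erin, Bob.
Priya's domain is down to {8}, so Priya = 8. Remove 8 from Ivy, Erin.
Grace must be 3 (only option left). Remove 3 from Ivy.
So Ivy = 1.

1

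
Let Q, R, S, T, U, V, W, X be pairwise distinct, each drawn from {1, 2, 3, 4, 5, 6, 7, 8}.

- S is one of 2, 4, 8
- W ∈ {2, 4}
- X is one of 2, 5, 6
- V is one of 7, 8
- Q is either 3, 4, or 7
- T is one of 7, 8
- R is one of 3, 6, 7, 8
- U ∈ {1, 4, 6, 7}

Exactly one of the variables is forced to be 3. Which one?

The 8 variables draw from only 8 values {1, 2, 3, 4, 5, 6, 7, 8}, so each is used; only U can be 1, hence U = 1.
The 7 still-open variables together cover exactly {2, 3, 4, 5, 6, 7, 8} — 7 values for 7 variables — and 5 appears only in X's list, so X = 5.
The 6 still-open variables together cover exactly {2, 3, 4, 6, 7, 8} — 6 values for 6 variables — and 6 appears only in R's list, so R = 6.
The 5 still-open variables draw from only 5 values {2, 3, 4, 7, 8}, so each is used; only Q can be 3, hence Q = 3.

Q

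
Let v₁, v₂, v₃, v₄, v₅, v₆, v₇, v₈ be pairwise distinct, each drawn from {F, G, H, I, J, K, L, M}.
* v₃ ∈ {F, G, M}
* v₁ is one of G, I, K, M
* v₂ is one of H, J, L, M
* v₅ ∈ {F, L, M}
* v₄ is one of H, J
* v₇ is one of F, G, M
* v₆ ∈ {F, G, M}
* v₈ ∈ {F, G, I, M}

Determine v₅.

The 8 variables together cover exactly {F, G, H, I, J, K, L, M} — 8 values for 8 variables — and K appears only in v₁'s list, so v₁ = K.
The 7 still-open variables draw from only 7 values {F, G, H, I, J, L, M}, so each is used; only v₈ can be I, hence v₈ = I.
v₃, v₆, v₇ share exactly the 3 values {F, G, M}; by pigeonhole those values go to them, so strike F, G, M from v₂, v₅.
So v₅ = L.

L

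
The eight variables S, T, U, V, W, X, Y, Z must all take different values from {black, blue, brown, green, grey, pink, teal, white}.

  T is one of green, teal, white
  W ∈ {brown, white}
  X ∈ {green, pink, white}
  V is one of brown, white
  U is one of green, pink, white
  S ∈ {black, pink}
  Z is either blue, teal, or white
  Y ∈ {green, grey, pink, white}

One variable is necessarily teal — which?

T

The 8 variables draw from only 8 values {black, blue, brown, green, grey, pink, teal, white}, so each is used; only S can be black, hence S = black.
The 7 still-open variables draw from only 7 values {blue, brown, green, grey, pink, teal, white}, so each is used; only Z can be blue, hence Z = blue.
Among the 6 still-open variables, grey fits only Y (and all 6 values in {brown, green, grey, pink, teal, white} must be used), so Y = grey.
The 5 still-open variables together cover exactly {brown, green, pink, teal, white} — 5 values for 5 variables — and teal appears only in T's list, so T = teal.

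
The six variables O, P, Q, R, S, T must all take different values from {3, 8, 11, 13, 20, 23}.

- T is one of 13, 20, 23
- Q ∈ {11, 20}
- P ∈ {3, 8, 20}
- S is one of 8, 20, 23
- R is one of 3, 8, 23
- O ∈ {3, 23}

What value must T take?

Among the 6 variables, 11 fits only Q (and all 6 values in {3, 8, 11, 13, 20, 23} must be used), so Q = 11.
The 5 still-open variables draw from only 5 values {3, 8, 13, 20, 23}, so each is used; only T can be 13, hence T = 13.

13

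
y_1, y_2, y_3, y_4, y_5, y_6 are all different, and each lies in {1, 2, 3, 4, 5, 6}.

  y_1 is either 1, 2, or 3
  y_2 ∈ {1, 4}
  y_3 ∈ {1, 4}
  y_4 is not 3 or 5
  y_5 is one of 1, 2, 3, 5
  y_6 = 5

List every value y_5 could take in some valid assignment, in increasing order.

y_6's domain is down to {5}, so y_6 = 5. So y_5 can't be 5.
Among the 5 still-open variables, 6 fits only y_4 (and all 5 values in {1, 2, 3, 4, 6} must be used), so y_4 = 6.
y_2 and y_3 between them cover only {1, 4} — a naked pair. Remove those values from y_1, y_5.
No further eliminations apply; y_5 can still be any of 2, 3.

2, 3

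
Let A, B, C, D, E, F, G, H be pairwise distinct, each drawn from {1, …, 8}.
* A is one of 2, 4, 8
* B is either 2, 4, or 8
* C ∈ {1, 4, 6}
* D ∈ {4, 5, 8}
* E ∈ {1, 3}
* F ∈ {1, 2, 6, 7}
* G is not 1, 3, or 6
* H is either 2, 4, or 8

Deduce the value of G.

7

The 8 variables together cover exactly {1, 2, 3, 4, 5, 6, 7, 8} — 8 values for 8 variables — and 3 appears only in E's list, so E = 3.
A, B, H share exactly the 3 values {2, 4, 8}; by pigeonhole those values go to them, so strike 2, 4, 8 from C, D, F, G.
D's domain is down to {5}, so D = 5. Remove 5 from G.
So G = 7.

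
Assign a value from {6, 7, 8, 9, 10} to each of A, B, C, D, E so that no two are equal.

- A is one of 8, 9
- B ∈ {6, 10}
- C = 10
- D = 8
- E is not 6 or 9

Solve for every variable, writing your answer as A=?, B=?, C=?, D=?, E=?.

A=9, B=6, C=10, D=8, E=7

C has just one choice, so C = 10. Remove 10 from B, E.
That leaves D = 8. Eliminate 8 elsewhere: A, E.
E's domain is down to {7}, so E = 7.
A must be 9 (only option left).
That leaves B = 6.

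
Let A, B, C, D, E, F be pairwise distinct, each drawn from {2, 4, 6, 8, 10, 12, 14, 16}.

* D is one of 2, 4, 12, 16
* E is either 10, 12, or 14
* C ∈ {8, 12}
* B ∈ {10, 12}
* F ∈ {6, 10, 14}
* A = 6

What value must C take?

A's domain is down to {6}, so A = 6. So F can't be 6.
B, E, F between them cover only {10, 12, 14} — a naked triple. Remove those values from C, D.
So C = 8.

8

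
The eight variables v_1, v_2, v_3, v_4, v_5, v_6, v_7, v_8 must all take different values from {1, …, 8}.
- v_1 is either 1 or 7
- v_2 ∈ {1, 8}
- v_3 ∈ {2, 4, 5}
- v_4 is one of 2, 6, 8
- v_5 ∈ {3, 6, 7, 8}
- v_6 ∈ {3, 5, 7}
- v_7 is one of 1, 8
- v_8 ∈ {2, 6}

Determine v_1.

7

Among the 8 variables, 4 fits only v_3 (and all 8 values in {1, 2, 3, 4, 5, 6, 7, 8} must be used), so v_3 = 4.
The 7 still-open variables together cover exactly {1, 2, 3, 5, 6, 7, 8} — 7 values for 7 variables — and 5 appears only in v_6's list, so v_6 = 5.
Among the 6 still-open variables, 3 fits only v_5 (and all 6 values in {1, 2, 3, 6, 7, 8} must be used), so v_5 = 3.
Among the 5 still-open variables, 7 fits only v_1 (and all 5 values in {1, 2, 6, 7, 8} must be used), so v_1 = 7.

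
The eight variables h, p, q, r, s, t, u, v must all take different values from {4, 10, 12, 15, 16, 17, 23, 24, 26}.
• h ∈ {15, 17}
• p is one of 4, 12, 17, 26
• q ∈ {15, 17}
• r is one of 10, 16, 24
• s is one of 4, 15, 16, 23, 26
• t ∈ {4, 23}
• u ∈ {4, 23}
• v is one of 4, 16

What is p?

12

h and q share exactly the 2 values {15, 17}; by pigeonhole those values go to them, so strike 15, 17 from p, s.
The 2 variables t and u are confined to {4, 23}, which locks those values in; drop them from p, s, v.
v has just one choice, so v = 16. Eliminate 16 elsewhere: r, s.
s has just one choice, so s = 26. Eliminate 26 elsewhere: p.
So p = 12.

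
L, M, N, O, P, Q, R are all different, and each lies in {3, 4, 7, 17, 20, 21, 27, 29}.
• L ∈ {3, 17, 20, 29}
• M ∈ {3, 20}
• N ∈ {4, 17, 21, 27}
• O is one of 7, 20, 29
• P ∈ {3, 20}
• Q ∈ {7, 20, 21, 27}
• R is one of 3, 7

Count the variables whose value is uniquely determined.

The 2 variables M and P are confined to {3, 20}, which locks those values in; drop them from L, O, Q, R.
R must be 7 (only option left). Eliminate 7 elsewhere: O, Q.
That leaves O = 29. Remove 29 from L.
L has just one choice, so L = 17. Remove 17 from N.
Determined: L=17, O=29, R=7. The other variables each still have more than one consistent value. That makes 3.

3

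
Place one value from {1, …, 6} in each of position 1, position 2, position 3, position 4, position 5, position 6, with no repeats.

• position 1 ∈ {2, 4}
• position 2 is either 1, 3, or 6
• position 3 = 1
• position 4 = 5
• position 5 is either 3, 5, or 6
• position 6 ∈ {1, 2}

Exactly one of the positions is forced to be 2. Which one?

position 3 has just one choice, so position 3 = 1. Strike 1 from position 2, position 6.

position 6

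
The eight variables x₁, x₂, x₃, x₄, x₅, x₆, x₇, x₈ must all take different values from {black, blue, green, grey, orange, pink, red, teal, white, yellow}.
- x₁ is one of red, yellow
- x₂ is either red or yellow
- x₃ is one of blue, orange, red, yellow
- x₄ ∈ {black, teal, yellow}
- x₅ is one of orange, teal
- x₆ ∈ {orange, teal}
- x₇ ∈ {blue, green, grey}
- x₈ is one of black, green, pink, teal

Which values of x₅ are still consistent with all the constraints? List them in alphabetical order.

x₁ and x₂ share exactly the 2 values {red, yellow}; by pigeonhole those values go to them, so strike red, yellow from x₃, x₄.
x₅ and x₆ between them cover only {orange, teal} — a naked pair. Remove those values from x₃, x₄, x₈.
x₃ must be blue (only option left). Strike blue from x₇.
x₄ has just one choice, so x₄ = black. Eliminate black elsewhere: x₈.
No further eliminations apply; x₅ can still be any of orange, teal.

orange, teal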